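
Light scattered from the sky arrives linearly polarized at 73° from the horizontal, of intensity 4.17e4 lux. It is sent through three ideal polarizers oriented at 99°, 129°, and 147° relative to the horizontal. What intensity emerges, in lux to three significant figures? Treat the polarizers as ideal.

I₁ = 4.17e4 lux · cos²(26°) = 3.369e+04 lux.
I₂ = I₁ · cos²(30°) = 3.369e+04 · 0.75 = 2.526e+04 lux.
I₃ = I₂ · cos²(18°) = 2.526e+04 · 0.9045 = 2.285e+04 lux.

I ≈ 2.29e4 lux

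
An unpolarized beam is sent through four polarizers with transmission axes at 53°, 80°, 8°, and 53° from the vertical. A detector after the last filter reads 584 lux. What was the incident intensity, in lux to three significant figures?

Unpolarized light through the first polarizer → I₁ = ½ I₀, now polarized at 53°.
I₂ = I₁ cos²(80° − 53°) = 0.5 I₀ · cos²(27°) = 0.3969 I₀.
I₃ = I₂ cos²(8° − 80°) = 0.3969 I₀ · cos²(72°) = 0.0379 I₀.
I₄ = I₃ cos²(53° − 8°) = 0.0379 I₀ · cos²(45°) = 0.01895 I₀.
So 584 lux = 0.01895 I₀, giving I₀ = 584/0.01895 = 3.081e+04 lux.

I₀ ≈ 3.08e4 lux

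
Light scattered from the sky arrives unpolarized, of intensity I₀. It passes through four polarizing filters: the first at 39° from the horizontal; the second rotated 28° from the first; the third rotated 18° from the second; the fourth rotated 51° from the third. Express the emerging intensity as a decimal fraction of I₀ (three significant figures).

≈ 0.140 I₀

Unpolarized light through the first polarizer → I₁ = ½ I₀, now polarized at 39°.
I₂ = I₁ cos²(28°) = 0.5 · 0.7796 I₀ = 0.3898 I₀.
I₃ = I₂ cos²(18°) = 0.3898 · 0.9045 I₀ = 0.3526 I₀.
I₄ = I₃ cos²(51°) = 0.3526 · 0.396 I₀ = 0.1396 I₀.
Transmitted fraction = 0.1396.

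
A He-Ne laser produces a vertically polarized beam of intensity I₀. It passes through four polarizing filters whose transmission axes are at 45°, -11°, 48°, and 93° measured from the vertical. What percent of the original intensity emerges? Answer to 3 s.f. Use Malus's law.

By Malus's law, I₁ = I₀ cos²(45° − 0°) = I₀ cos²(45°) = 0.5 I₀.
I₂ = I₁ cos²(-11° − 45°) = 0.5 I₀ · cos²(56°) = 0.1563 I₀.
I₃ = I₂ cos²(48° + 11°) = 0.1563 I₀ · cos²(59°) = 0.04147 I₀.
I₄ = I₃ cos²(93° − 48°) = 0.04147 I₀ · cos²(45°) = 0.02074 I₀.
That is 2.074% of the incident intensity.

≈ 2.07%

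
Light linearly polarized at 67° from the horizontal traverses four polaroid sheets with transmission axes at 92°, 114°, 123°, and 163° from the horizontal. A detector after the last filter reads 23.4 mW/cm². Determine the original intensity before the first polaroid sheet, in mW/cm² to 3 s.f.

By Malus's law, I₁ = I₀ cos²(92° − 67°) = I₀ cos²(25°) = 0.8214 I₀.
I₂ = I₁ cos²(114° − 92°) = 0.8214 I₀ · cos²(22°) = 0.7061 I₀.
I₃ = I₂ cos²(123° − 114°) = 0.7061 I₀ · cos²(9°) = 0.6888 I₀.
I₄ = I₃ cos²(163° − 123°) = 0.6888 I₀ · cos²(40°) = 0.4042 I₀.
So 23.4 mW/cm² = 0.4042 I₀, giving I₀ = 23.4/0.4042 = 57.89 mW/cm².

I₀ ≈ 57.9 mW/cm²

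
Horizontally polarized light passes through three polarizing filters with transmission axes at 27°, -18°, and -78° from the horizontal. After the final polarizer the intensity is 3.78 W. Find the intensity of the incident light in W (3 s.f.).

I₀ ≈ 38.1 W

I₁ = I₀ cos²(27° − 0°) = I₀ cos²(27°) = 0.7939 I₀.
I₂ = I₁ cos²(-18° − 27°) = 0.7939 I₀ · cos²(45°) = 0.3969 I₀.
I₃ = I₂ cos²(-78° + 18°) = 0.3969 I₀ · cos²(60°) = 0.09924 I₀.
So 3.78 W = 0.09924 I₀, giving I₀ = 3.78/0.09924 = 38.09 W.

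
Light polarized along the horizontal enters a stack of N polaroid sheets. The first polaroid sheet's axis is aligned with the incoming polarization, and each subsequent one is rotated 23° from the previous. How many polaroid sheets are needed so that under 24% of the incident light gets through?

First polarizer is aligned with the polarization: full transmission.
Each further stage multiplies by cos²(23°) = 0.8473.
After N polarizers: T = 0.8473^(N−1). Require T < 0.24 ⇒ N−1 > ln(0.24)/ln(0.8473) = 8.61, so N−1 ≥ 9 and N = 10.
Check: N=10 gives T = 0.2251 < 0.24; N=9 gives T = 0.2657.

N = 10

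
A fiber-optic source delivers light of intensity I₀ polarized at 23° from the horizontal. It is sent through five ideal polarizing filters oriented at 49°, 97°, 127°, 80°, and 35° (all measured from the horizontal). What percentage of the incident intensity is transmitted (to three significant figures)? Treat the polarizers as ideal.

≈ 6.31%

By Malus's law, I₁ = I₀ cos²(49° − 23°) = I₀ cos²(26°) = 0.8078 I₀.
I₂ = I₁ cos²(97° − 49°) = 0.8078 I₀ · cos²(48°) = 0.3617 I₀.
I₃ = I₂ cos²(127° − 97°) = 0.3617 I₀ · cos²(30°) = 0.2713 I₀.
I₄ = I₃ cos²(80° − 127°) = 0.2713 I₀ · cos²(47°) = 0.1262 I₀.
I₅ = I₄ cos²(35° − 80°) = 0.1262 I₀ · cos²(45°) = 0.06309 I₀.
That is 6.309% of the incident intensity.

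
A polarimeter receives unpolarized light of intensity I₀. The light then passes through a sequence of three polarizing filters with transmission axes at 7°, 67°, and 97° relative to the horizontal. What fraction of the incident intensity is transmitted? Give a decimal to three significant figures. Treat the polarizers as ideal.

Unpolarized light through the first polarizer → I₁ = ½ I₀, now polarized at 7°.
I₂ = I₁ cos²(67° − 7°) = 0.5 I₀ · cos²(60°) = 0.125 I₀.
I₃ = I₂ cos²(97° − 67°) = 0.125 I₀ · cos²(30°) = 0.09375 I₀.
Transmitted fraction = 0.09375.

≈ 0.0938 I₀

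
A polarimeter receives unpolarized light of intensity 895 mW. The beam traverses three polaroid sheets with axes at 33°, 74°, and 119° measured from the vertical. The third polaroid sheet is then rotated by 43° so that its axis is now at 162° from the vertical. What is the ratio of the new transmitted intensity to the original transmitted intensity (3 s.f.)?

Before rotation:
Unpolarized light through the first polarizer → I₁ = ½ I₀, now polarized at 33°.
I₂ = I₁ cos²(74° − 33°) = 0.5 I₀ · cos²(41°) = 0.2848 I₀.
I₃ = I₂ cos²(119° − 74°) = 0.2848 I₀ · cos²(45°) = 0.1424 I₀.
After rotation:
Unpolarized light through the first polarizer → I₁ = ½ I₀, now polarized at 33°.
I₂ = I₁ cos²(74° − 33°) = 0.5 I₀ · cos²(41°) = 0.2848 I₀.
I₃ = I₂ cos²(162° − 74°) = 0.2848 I₀ · cos²(88°) = 0.0003469 I₀.
Ratio = 0.0003469 / 0.1424 = 0.002436.

I_new/I_old ≈ 0.00244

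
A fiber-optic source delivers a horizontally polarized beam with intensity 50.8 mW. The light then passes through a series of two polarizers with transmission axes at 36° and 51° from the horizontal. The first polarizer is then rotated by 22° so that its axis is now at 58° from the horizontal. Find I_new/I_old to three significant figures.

Before rotation:
By Malus's law, I₁ = I₀ cos²(36° − 0°) = I₀ cos²(36°) = 0.6545 I₀.
I₂ = I₁ cos²(51° − 36°) = 0.6545 I₀ · cos²(15°) = 0.6107 I₀.
After rotation:
I₁ = I₀ cos²(58° − 0°) = I₀ cos²(58°) = 0.2808 I₀.
I₂ = I₁ cos²(51° − 58°) = 0.2808 I₀ · cos²(7°) = 0.2766 I₀.
Ratio = 0.2766 / 0.6107 = 0.453.

I_new/I_old ≈ 0.453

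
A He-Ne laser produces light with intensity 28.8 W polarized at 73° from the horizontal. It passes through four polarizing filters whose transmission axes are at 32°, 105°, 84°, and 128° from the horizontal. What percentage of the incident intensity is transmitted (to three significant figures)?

I₁ = 28.8 W · cos²(41°) = 16.4 W.
I₂ = I₁ · cos²(73°) = 16.4 · 0.08548 = 1.402 W.
I₃ = I₂ · cos²(21°) = 1.402 · 0.8716 = 1.222 W.
I₄ = I₃ · cos²(44°) = 1.222 · 0.5174 = 0.6324 W.
That is 2.196% of the incident intensity.

≈ 2.20%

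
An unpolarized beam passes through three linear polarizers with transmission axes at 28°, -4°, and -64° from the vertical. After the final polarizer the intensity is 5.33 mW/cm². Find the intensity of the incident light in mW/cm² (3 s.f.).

I₀ ≈ 59.3 mW/cm²

Unpolarized light through the first polarizer → I₁ = ½ I₀, now polarized at 28°.
I₂ = I₁ cos²(-4° − 28°) = 0.5 I₀ · cos²(32°) = 0.3596 I₀.
I₃ = I₂ cos²(-64° + 4°) = 0.3596 I₀ · cos²(60°) = 0.0899 I₀.
So 5.33 mW/cm² = 0.0899 I₀, giving I₀ = 5.33/0.0899 = 59.29 mW/cm².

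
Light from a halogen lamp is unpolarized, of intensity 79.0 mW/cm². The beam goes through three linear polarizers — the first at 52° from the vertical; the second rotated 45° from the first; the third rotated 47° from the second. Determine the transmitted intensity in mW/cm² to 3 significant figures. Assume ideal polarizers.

I ≈ 9.19 mW/cm²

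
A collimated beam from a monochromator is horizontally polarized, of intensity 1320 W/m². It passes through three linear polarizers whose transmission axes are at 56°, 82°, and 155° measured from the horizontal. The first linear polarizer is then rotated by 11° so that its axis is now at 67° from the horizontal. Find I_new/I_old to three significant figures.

Before rotation:
By Malus's law, I₁ = I₀ cos²(56° − 0°) = I₀ cos²(56°) = 0.3127 I₀.
I₂ = I₁ cos²(82° − 56°) = 0.3127 I₀ · cos²(26°) = 0.2526 I₀.
I₃ = I₂ cos²(155° − 82°) = 0.2526 I₀ · cos²(73°) = 0.02159 I₀.
After rotation:
I₁ = I₀ cos²(67° − 0°) = I₀ cos²(67°) = 0.1527 I₀.
I₂ = I₁ cos²(82° − 67°) = 0.1527 I₀ · cos²(15°) = 0.1424 I₀.
I₃ = I₂ cos²(155° − 82°) = 0.1424 I₀ · cos²(73°) = 0.01218 I₀.
Ratio = 0.01218 / 0.02159 = 0.5639.

I_new/I_old ≈ 0.564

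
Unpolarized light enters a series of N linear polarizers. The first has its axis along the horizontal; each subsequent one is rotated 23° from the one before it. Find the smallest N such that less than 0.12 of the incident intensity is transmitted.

First polarizer halves the unpolarized light: factor 1/2.
Each further stage multiplies by cos²(23°) = 0.8473.
After N polarizers: T = 0.5·0.8473^(N−1). Require T < 0.12 ⇒ N−1 > ln(0.12/0.5)/ln(0.8473) = 8.61, so N−1 ≥ 9 and N = 10.
Check: N=10 gives T = 0.1126 < 0.12; N=9 gives T = 0.1329.

N = 10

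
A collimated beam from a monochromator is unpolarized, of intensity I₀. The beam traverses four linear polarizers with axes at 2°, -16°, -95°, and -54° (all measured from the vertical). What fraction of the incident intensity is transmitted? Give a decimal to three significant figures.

Unpolarized light through the first polarizer → I₁ = ½ I₀, now polarized at 2°.
I₂ = I₁ cos²(-16° − 2°) = 0.5 I₀ · cos²(18°) = 0.4523 I₀.
I₃ = I₂ cos²(-95° + 16°) = 0.4523 I₀ · cos²(79°) = 0.01647 I₀.
I₄ = I₃ cos²(-54° + 95°) = 0.01647 I₀ · cos²(41°) = 0.009379 I₀.
Transmitted fraction = 0.009379.

≈ 0.00938 I₀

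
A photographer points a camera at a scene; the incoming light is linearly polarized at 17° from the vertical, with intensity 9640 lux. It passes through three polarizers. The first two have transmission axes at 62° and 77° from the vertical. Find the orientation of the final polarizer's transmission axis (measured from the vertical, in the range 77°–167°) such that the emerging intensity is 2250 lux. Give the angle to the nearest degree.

I₁ = I₀ cos²(62° − 17°) = I₀ cos²(45°) = 0.5 I₀.
I₂ = I₁ cos²(77° − 62°) = 0.5 I₀ · cos²(15°) = 0.4665 I₀.
Target fraction: 2250 / 9640 lux = 0.2334 of I₀.
Need I₃/I₀ = 0.2334, so cos²(θ − 77°) = 0.2334 / 0.4665 = 0.5003.
θ − 77° = arccos(√0.5003) = 45.0°, giving θ ≈ 77 + 45.0 = 122.0°.

θ ≈ 122°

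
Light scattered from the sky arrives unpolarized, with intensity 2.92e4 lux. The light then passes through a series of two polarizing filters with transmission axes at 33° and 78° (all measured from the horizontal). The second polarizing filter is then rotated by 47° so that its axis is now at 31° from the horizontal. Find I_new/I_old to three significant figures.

I_new/I_old ≈ 2.00

Before rotation:
Unpolarized light through the first polarizer → I₁ = ½ I₀, now polarized at 33°.
I₂ = I₁ cos²(78° − 33°) = 0.5 I₀ · cos²(45°) = 0.25 I₀.
After rotation:
Unpolarized light through the first polarizer → I₁ = ½ I₀, now polarized at 33°.
I₂ = I₁ cos²(31° − 33°) = 0.5 I₀ · cos²(2°) = 0.4994 I₀.
Ratio = 0.4994 / 0.25 = 1.998.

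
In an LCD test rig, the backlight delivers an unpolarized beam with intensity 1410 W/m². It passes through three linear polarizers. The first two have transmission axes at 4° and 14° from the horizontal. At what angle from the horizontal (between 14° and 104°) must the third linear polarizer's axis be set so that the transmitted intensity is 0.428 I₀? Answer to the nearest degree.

θ ≈ 34°

Unpolarized light through the first polarizer → I₁ = ½ I₀, now polarized at 4°.
I₂ = I₁ cos²(14° − 4°) = 0.5 I₀ · cos²(10°) = 0.4849 I₀.
Need I₃/I₀ = 0.428, so cos²(θ − 14°) = 0.428 / 0.4849 = 0.8826.
θ − 14° = arccos(√0.8826) = 20.0°, giving θ ≈ 14 + 20.0 = 34.0°.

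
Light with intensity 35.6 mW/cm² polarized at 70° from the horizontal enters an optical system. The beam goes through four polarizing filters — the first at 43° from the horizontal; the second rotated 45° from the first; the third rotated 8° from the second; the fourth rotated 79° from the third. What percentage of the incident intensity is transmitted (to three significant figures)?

I₁ = 35.6 mW/cm² · cos²(27°) = 28.26 mW/cm².
I₂ = I₁ · cos²(45°) = 28.26 · 0.5 = 14.13 mW/cm².
I₃ = I₂ · cos²(8°) = 14.13 · 0.9806 = 13.86 mW/cm².
I₄ = I₃ · cos²(79°) = 13.86 · 0.03641 = 0.5045 mW/cm².
That is 1.417% of the incident intensity.

≈ 1.42%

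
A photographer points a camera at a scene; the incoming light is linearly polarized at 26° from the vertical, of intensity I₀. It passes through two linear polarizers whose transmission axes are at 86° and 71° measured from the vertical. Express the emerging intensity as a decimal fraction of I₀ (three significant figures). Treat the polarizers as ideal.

≈ 0.233 I₀

I₁ = I₀ cos²(86° − 26°) = I₀ cos²(60°) = 0.25 I₀.
I₂ = I₁ cos²(71° − 86°) = 0.25 I₀ · cos²(15°) = 0.2333 I₀.
Transmitted fraction = 0.2333.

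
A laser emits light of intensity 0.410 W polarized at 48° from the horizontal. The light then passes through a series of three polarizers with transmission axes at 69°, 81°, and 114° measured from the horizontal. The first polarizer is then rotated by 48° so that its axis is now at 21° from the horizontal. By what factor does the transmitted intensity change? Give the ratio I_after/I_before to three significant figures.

I_new/I_old ≈ 0.238

Before rotation:
I₁ = I₀ cos²(69° − 48°) = I₀ cos²(21°) = 0.8716 I₀.
I₂ = I₁ cos²(81° − 69°) = 0.8716 I₀ · cos²(12°) = 0.8339 I₀.
I₃ = I₂ cos²(114° − 81°) = 0.8339 I₀ · cos²(33°) = 0.5865 I₀.
After rotation:
I₁ = I₀ cos²(21° − 48°) = I₀ cos²(27°) = 0.7939 I₀.
I₂ = I₁ cos²(81° − 21°) = 0.7939 I₀ · cos²(60°) = 0.1985 I₀.
I₃ = I₂ cos²(114° − 81°) = 0.1985 I₀ · cos²(33°) = 0.1396 I₀.
Ratio = 0.1396 / 0.5865 = 0.238.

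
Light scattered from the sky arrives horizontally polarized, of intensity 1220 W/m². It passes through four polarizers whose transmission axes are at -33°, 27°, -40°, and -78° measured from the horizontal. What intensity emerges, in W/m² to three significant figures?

I₁ = 1220 W/m² · cos²(33°) = 858.1 W/m².
I₂ = I₁ · cos²(60°) = 858.1 · 0.25 = 214.5 W/m².
I₃ = I₂ · cos²(67°) = 214.5 · 0.1527 = 32.75 W/m².
I₄ = I₃ · cos²(38°) = 32.75 · 0.621 = 20.34 W/m².

I ≈ 20.3 W/m²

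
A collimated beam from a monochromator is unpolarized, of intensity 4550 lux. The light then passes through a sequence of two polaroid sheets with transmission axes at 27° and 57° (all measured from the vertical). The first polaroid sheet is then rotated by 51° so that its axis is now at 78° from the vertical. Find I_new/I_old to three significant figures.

Before rotation:
Unpolarized light through the first polarizer → I₁ = ½ I₀, now polarized at 27°.
I₂ = I₁ cos²(57° − 27°) = 0.5 I₀ · cos²(30°) = 0.375 I₀.
After rotation:
Unpolarized light through the first polarizer → I₁ = ½ I₀, now polarized at 78°.
I₂ = I₁ cos²(57° − 78°) = 0.5 I₀ · cos²(21°) = 0.4358 I₀.
Ratio = 0.4358 / 0.375 = 1.162.

I_new/I_old ≈ 1.16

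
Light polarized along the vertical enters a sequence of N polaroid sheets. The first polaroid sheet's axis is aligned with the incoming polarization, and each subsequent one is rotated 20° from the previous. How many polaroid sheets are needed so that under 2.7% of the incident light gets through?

N = 31

First polarizer is aligned with the polarization: full transmission.
Each further stage multiplies by cos²(20°) = 0.883.
After N polarizers: T = 0.883^(N−1). Require T < 0.027 ⇒ N−1 > ln(0.027)/ln(0.883) = 29.03, so N−1 ≥ 30 and N = 31.
Check: N=31 gives T = 0.02394 < 0.027; N=30 gives T = 0.02711.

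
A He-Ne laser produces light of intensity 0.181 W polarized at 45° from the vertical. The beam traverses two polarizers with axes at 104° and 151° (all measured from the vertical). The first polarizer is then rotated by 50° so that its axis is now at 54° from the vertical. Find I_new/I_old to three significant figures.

I_new/I_old ≈ 0.117

Before rotation:
I₁ = I₀ cos²(104° − 45°) = I₀ cos²(59°) = 0.2653 I₀.
I₂ = I₁ cos²(151° − 104°) = 0.2653 I₀ · cos²(47°) = 0.1234 I₀.
After rotation:
I₁ = I₀ cos²(54° − 45°) = I₀ cos²(9°) = 0.9755 I₀.
Angle between axes 1 and 2: 83°. I₂ = 0.9755 I₀ · cos²(83°) = 0.01449 I₀.
Ratio = 0.01449 / 0.1234 = 0.1174.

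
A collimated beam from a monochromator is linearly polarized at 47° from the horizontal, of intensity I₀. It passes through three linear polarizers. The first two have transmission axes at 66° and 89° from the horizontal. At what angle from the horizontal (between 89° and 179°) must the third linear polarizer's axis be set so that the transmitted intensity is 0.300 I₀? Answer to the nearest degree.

θ ≈ 140°

I₁ = I₀ cos²(66° − 47°) = I₀ cos²(19°) = 0.894 I₀.
I₂ = I₁ cos²(89° − 66°) = 0.894 I₀ · cos²(23°) = 0.7575 I₀.
Need I₃/I₀ = 0.3, so cos²(θ − 89°) = 0.3 / 0.7575 = 0.396.
θ − 89° = arccos(√0.396) = 51.0°, giving θ ≈ 89 + 51.0 = 140.0°.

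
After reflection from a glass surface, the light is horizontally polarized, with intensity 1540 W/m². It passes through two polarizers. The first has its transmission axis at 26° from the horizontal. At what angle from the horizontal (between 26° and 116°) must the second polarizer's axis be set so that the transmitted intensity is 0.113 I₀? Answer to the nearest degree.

θ ≈ 94°

I₁ = I₀ cos²(26° − 0°) = I₀ cos²(26°) = 0.8078 I₀.
Need I₂/I₀ = 0.113, so cos²(θ − 26°) = 0.113 / 0.8078 = 0.1399.
θ − 26° = arccos(√0.1399) = 68.0°, giving θ ≈ 26 + 68.0 = 94.0°.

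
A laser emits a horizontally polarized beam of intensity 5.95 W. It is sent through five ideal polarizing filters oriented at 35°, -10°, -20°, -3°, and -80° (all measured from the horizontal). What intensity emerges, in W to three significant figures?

I₁ = 5.95 W · cos²(35°) = 3.993 W.
I₂ = I₁ · cos²(45°) = 3.993 · 0.5 = 1.996 W.
I₃ = I₂ · cos²(10°) = 1.996 · 0.9698 = 1.936 W.
I₄ = I₃ · cos²(17°) = 1.936 · 0.9145 = 1.771 W.
I₅ = I₄ · cos²(77°) = 1.771 · 0.0506 = 0.0896 W.

I ≈ 0.0896 W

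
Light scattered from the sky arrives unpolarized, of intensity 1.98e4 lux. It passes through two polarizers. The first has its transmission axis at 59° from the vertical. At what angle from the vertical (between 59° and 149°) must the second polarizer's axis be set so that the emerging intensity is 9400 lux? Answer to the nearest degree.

θ ≈ 72°

Unpolarized light through the first polarizer → I₁ = ½ I₀, now polarized at 59°.
Target fraction: 9400 / 1.98e4 lux = 0.4747 of I₀.
Need I₂/I₀ = 0.4747, so cos²(θ − 59°) = 0.4747 / 0.5 = 0.9495.
θ − 59° = arccos(√0.9495) = 13.0°, giving θ ≈ 59 + 13.0 = 72.0°.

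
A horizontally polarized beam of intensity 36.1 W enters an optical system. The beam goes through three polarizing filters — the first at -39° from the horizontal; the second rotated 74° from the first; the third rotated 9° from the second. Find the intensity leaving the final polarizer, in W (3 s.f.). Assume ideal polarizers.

I ≈ 1.62 W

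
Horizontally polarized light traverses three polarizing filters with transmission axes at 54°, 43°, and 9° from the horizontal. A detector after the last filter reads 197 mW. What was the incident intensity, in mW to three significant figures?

I₀ ≈ 861 mW

I₁ = I₀ cos²(54° − 0°) = I₀ cos²(54°) = 0.3455 I₀.
I₂ = I₁ cos²(43° − 54°) = 0.3455 I₀ · cos²(11°) = 0.3329 I₀.
I₃ = I₂ cos²(9° − 43°) = 0.3329 I₀ · cos²(34°) = 0.2288 I₀.
So 197 mW = 0.2288 I₀, giving I₀ = 197/0.2288 = 861 mW.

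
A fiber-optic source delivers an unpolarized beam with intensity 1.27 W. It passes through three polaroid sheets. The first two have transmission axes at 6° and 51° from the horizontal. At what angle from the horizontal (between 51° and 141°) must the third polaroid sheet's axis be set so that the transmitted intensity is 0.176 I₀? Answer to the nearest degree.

θ ≈ 84°

Unpolarized light through the first polarizer → I₁ = ½ I₀, now polarized at 6°.
I₂ = I₁ cos²(51° − 6°) = 0.5 I₀ · cos²(45°) = 0.25 I₀.
Need I₃/I₀ = 0.176, so cos²(θ − 51°) = 0.176 / 0.25 = 0.704.
θ − 51° = arccos(√0.704) = 33.0°, giving θ ≈ 51 + 33.0 = 84.0°.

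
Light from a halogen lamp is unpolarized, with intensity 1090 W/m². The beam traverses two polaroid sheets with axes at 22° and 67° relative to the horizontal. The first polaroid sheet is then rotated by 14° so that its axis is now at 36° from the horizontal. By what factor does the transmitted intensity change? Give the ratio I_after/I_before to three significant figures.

I_new/I_old ≈ 1.47

Before rotation:
Unpolarized light through the first polarizer → I₁ = ½ I₀, now polarized at 22°.
I₂ = I₁ cos²(67° − 22°) = 0.5 I₀ · cos²(45°) = 0.25 I₀.
After rotation:
Unpolarized light through the first polarizer → I₁ = ½ I₀, now polarized at 36°.
I₂ = I₁ cos²(67° − 36°) = 0.5 I₀ · cos²(31°) = 0.3674 I₀.
Ratio = 0.3674 / 0.25 = 1.469.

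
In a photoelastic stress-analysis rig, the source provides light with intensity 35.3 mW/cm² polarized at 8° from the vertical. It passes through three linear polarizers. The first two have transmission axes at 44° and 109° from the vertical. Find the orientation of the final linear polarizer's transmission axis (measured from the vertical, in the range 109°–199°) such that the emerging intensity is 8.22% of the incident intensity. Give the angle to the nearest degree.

I₁ = I₀ cos²(44° − 8°) = I₀ cos²(36°) = 0.6545 I₀.
I₂ = I₁ cos²(109° − 44°) = 0.6545 I₀ · cos²(65°) = 0.1169 I₀.
Need I₃/I₀ = 0.0822, so cos²(θ − 109°) = 0.0822 / 0.1169 = 0.7032.
θ − 109° = arccos(√0.7032) = 33.0°, giving θ ≈ 109 + 33.0 = 142.0°.

θ ≈ 142°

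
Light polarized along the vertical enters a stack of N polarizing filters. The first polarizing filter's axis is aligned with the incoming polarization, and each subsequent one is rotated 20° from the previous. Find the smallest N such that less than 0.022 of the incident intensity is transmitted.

First polarizer is aligned with the polarization: full transmission.
Each further stage multiplies by cos²(20°) = 0.883.
After N polarizers: T = 0.883^(N−1). Require T < 0.022 ⇒ N−1 > ln(0.022)/ln(0.883) = 30.68, so N−1 ≥ 31 and N = 32.
Check: N=32 gives T = 0.02114 < 0.022; N=31 gives T = 0.02394.

N = 32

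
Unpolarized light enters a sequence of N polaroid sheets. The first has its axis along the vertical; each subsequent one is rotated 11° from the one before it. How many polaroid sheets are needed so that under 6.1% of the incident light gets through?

N = 58

First polarizer halves the unpolarized light: factor 1/2.
Each further stage multiplies by cos²(11°) = 0.9636.
After N polarizers: T = 0.5·0.9636^(N−1). Require T < 0.061 ⇒ N−1 > ln(0.061/0.5)/ln(0.9636) = 56.72, so N−1 ≥ 57 and N = 58.
Check: N=58 gives T = 0.06038 < 0.061; N=57 gives T = 0.06266.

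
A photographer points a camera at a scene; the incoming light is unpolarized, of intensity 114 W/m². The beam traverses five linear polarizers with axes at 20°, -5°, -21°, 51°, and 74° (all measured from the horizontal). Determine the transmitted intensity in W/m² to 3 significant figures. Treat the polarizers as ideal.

I ≈ 3.50 W/m²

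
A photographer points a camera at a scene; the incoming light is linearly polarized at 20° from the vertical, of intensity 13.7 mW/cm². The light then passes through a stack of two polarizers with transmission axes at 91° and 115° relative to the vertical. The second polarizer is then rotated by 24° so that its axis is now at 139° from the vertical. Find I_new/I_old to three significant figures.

I_new/I_old ≈ 0.536

Before rotation:
I₁ = I₀ cos²(91° − 20°) = I₀ cos²(71°) = 0.106 I₀.
I₂ = I₁ cos²(115° − 91°) = 0.106 I₀ · cos²(24°) = 0.08846 I₀.
After rotation:
I₁ = I₀ cos²(91° − 20°) = I₀ cos²(71°) = 0.106 I₀.
I₂ = I₁ cos²(139° − 91°) = 0.106 I₀ · cos²(48°) = 0.04746 I₀.
Ratio = 0.04746 / 0.08846 = 0.5365.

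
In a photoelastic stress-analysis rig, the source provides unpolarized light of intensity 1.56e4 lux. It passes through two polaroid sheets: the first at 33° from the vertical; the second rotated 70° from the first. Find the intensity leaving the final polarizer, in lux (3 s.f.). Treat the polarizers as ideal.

I ≈ 912 lux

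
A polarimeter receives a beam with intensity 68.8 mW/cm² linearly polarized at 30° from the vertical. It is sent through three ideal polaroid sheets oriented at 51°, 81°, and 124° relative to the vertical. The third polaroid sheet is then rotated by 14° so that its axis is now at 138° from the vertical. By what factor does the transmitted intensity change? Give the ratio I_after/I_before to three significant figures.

I_new/I_old ≈ 0.555

Before rotation:
I₁ = I₀ cos²(51° − 30°) = I₀ cos²(21°) = 0.8716 I₀.
I₂ = I₁ cos²(81° − 51°) = 0.8716 I₀ · cos²(30°) = 0.6537 I₀.
I₃ = I₂ cos²(124° − 81°) = 0.6537 I₀ · cos²(43°) = 0.3496 I₀.
After rotation:
I₁ = I₀ cos²(51° − 30°) = I₀ cos²(21°) = 0.8716 I₀.
I₂ = I₁ cos²(81° − 51°) = 0.8716 I₀ · cos²(30°) = 0.6537 I₀.
I₃ = I₂ cos²(138° − 81°) = 0.6537 I₀ · cos²(57°) = 0.1939 I₀.
Ratio = 0.1939 / 0.3496 = 0.5546.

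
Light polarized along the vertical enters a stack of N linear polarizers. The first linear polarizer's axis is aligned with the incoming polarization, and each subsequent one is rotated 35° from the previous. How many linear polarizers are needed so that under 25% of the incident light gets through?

N = 5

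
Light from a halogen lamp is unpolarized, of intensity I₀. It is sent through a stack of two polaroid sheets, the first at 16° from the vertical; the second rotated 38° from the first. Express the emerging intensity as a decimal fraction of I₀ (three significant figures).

Unpolarized light through the first polarizer → I₁ = ½ I₀, now polarized at 16°.
I₂ = I₁ cos²(38°) = 0.5 · 0.621 I₀ = 0.3105 I₀.
Transmitted fraction = 0.3105.

≈ 0.310 I₀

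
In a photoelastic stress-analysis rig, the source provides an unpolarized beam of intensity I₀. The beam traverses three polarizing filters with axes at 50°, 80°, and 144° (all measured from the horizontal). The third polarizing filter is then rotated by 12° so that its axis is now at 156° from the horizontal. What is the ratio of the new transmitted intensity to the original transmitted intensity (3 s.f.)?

Before rotation:
Unpolarized light through the first polarizer → I₁ = ½ I₀, now polarized at 50°.
I₂ = I₁ cos²(80° − 50°) = 0.5 I₀ · cos²(30°) = 0.375 I₀.
I₃ = I₂ cos²(144° − 80°) = 0.375 I₀ · cos²(64°) = 0.07206 I₀.
After rotation:
Unpolarized light through the first polarizer → I₁ = ½ I₀, now polarized at 50°.
I₂ = I₁ cos²(80° − 50°) = 0.5 I₀ · cos²(30°) = 0.375 I₀.
I₃ = I₂ cos²(156° − 80°) = 0.375 I₀ · cos²(76°) = 0.02195 I₀.
Ratio = 0.02195 / 0.07206 = 0.3046.

I_new/I_old ≈ 0.305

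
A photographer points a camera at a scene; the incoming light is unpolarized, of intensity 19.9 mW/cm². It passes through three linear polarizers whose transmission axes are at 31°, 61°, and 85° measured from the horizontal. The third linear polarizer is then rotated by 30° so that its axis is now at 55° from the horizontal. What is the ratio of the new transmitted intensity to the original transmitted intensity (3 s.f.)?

Before rotation:
Unpolarized light through the first polarizer → I₁ = ½ I₀, now polarized at 31°.
I₂ = I₁ cos²(61° − 31°) = 0.5 I₀ · cos²(30°) = 0.375 I₀.
I₃ = I₂ cos²(85° − 61°) = 0.375 I₀ · cos²(24°) = 0.313 I₀.
After rotation:
Unpolarized light through the first polarizer → I₁ = ½ I₀, now polarized at 31°.
I₂ = I₁ cos²(61° − 31°) = 0.5 I₀ · cos²(30°) = 0.375 I₀.
I₃ = I₂ cos²(55° − 61°) = 0.375 I₀ · cos²(6°) = 0.3709 I₀.
Ratio = 0.3709 / 0.313 = 1.185.

I_new/I_old ≈ 1.19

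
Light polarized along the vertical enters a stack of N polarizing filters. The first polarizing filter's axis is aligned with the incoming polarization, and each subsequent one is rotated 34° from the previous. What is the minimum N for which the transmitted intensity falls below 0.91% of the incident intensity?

N = 14

First polarizer is aligned with the polarization: full transmission.
Each further stage multiplies by cos²(34°) = 0.6873.
After N polarizers: T = 0.6873^(N−1). Require T < 0.0091 ⇒ N−1 > ln(0.0091)/ln(0.6873) = 12.53, so N−1 ≥ 13 and N = 14.
Check: N=14 gives T = 0.007637 < 0.0091; N=13 gives T = 0.01111.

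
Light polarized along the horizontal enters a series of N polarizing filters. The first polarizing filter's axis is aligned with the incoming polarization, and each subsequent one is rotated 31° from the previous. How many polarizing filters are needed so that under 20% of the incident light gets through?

N = 7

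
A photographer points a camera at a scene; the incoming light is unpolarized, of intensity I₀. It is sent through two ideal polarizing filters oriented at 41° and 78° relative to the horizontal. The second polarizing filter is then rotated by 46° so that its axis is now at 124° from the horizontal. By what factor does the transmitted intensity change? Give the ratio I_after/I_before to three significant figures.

I_new/I_old ≈ 0.0233

Before rotation:
Unpolarized light through the first polarizer → I₁ = ½ I₀, now polarized at 41°.
I₂ = I₁ cos²(78° − 41°) = 0.5 I₀ · cos²(37°) = 0.3189 I₀.
After rotation:
Unpolarized light through the first polarizer → I₁ = ½ I₀, now polarized at 41°.
I₂ = I₁ cos²(124° − 41°) = 0.5 I₀ · cos²(83°) = 0.007426 I₀.
Ratio = 0.007426 / 0.3189 = 0.02329.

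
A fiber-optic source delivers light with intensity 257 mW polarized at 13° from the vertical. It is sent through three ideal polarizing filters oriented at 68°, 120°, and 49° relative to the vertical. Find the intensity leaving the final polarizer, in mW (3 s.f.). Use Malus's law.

I ≈ 3.40 mW

By Malus's law, I₁ = 257 mW · cos²(55°) = 84.55 mW.
I₂ = I₁ · cos²(52°) = 84.55 · 0.379 = 32.05 mW.
I₃ = I₂ · cos²(71°) = 32.05 · 0.106 = 3.397 mW.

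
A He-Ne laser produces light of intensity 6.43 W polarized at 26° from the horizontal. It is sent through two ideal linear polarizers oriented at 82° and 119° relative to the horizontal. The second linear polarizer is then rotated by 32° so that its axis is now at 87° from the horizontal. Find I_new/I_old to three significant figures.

I_new/I_old ≈ 1.56

Before rotation:
I₁ = I₀ cos²(82° − 26°) = I₀ cos²(56°) = 0.3127 I₀.
I₂ = I₁ cos²(119° − 82°) = 0.3127 I₀ · cos²(37°) = 0.1994 I₀.
After rotation:
I₁ = I₀ cos²(82° − 26°) = I₀ cos²(56°) = 0.3127 I₀.
I₂ = I₁ cos²(87° − 82°) = 0.3127 I₀ · cos²(5°) = 0.3103 I₀.
Ratio = 0.3103 / 0.1994 = 1.556.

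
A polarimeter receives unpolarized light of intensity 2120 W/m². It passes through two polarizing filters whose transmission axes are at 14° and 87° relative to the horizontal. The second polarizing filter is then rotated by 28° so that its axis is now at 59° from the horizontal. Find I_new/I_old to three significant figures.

I_new/I_old ≈ 5.85

Before rotation:
Unpolarized light through the first polarizer → I₁ = ½ I₀, now polarized at 14°.
I₂ = I₁ cos²(87° − 14°) = 0.5 I₀ · cos²(73°) = 0.04274 I₀.
After rotation:
Unpolarized light through the first polarizer → I₁ = ½ I₀, now polarized at 14°.
I₂ = I₁ cos²(59° − 14°) = 0.5 I₀ · cos²(45°) = 0.25 I₀.
Ratio = 0.25 / 0.04274 = 5.849.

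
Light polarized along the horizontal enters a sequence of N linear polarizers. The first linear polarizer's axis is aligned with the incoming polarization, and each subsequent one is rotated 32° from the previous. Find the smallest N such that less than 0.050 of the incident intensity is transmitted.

N = 11

First polarizer is aligned with the polarization: full transmission.
Each further stage multiplies by cos²(32°) = 0.7192.
After N polarizers: T = 0.7192^(N−1). Require T < 0.050 ⇒ N−1 > ln(0.050)/ln(0.7192) = 9.09, so N−1 ≥ 10 and N = 11.
Check: N=11 gives T = 0.03702 < 0.050; N=10 gives T = 0.05147.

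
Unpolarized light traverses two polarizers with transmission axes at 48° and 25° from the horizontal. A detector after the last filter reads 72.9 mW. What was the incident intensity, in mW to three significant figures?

Unpolarized light through the first polarizer → I₁ = ½ I₀, now polarized at 48°.
I₂ = I₁ cos²(25° − 48°) = 0.5 I₀ · cos²(23°) = 0.4237 I₀.
So 72.9 mW = 0.4237 I₀, giving I₀ = 72.9/0.4237 = 172.1 mW.

I₀ ≈ 172 mW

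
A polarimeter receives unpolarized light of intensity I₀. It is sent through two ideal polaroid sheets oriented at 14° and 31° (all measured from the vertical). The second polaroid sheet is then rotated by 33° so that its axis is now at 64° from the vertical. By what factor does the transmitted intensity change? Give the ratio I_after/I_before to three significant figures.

I_new/I_old ≈ 0.452

Before rotation:
Unpolarized light through the first polarizer → I₁ = ½ I₀, now polarized at 14°.
I₂ = I₁ cos²(31° − 14°) = 0.5 I₀ · cos²(17°) = 0.4573 I₀.
After rotation:
Unpolarized light through the first polarizer → I₁ = ½ I₀, now polarized at 14°.
I₂ = I₁ cos²(64° − 14°) = 0.5 I₀ · cos²(50°) = 0.2066 I₀.
Ratio = 0.2066 / 0.4573 = 0.4518.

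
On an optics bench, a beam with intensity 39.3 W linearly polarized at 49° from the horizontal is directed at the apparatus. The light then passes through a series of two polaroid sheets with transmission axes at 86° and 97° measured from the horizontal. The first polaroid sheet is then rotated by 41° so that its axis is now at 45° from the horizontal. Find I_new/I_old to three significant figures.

Before rotation:
I₁ = I₀ cos²(86° − 49°) = I₀ cos²(37°) = 0.6378 I₀.
I₂ = I₁ cos²(97° − 86°) = 0.6378 I₀ · cos²(11°) = 0.6146 I₀.
After rotation:
I₁ = I₀ cos²(45° − 49°) = I₀ cos²(4°) = 0.9951 I₀.
I₂ = I₁ cos²(97° − 45°) = 0.9951 I₀ · cos²(52°) = 0.3772 I₀.
Ratio = 0.3772 / 0.6146 = 0.6137.

I_new/I_old ≈ 0.614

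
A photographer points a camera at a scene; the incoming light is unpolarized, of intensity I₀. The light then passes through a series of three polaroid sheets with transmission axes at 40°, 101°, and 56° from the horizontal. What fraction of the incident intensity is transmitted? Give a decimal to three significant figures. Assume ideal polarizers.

Unpolarized light through the first polarizer → I₁ = ½ I₀, now polarized at 40°.
I₂ = I₁ cos²(101° − 40°) = 0.5 I₀ · cos²(61°) = 0.1175 I₀.
I₃ = I₂ cos²(56° − 101°) = 0.1175 I₀ · cos²(45°) = 0.05876 I₀.
Transmitted fraction = 0.05876.

≈ 0.0588 I₀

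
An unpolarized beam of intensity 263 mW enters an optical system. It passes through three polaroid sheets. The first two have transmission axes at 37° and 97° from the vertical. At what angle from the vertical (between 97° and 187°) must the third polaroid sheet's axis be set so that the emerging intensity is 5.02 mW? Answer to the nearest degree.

Unpolarized light through the first polarizer → I₁ = ½ I₀, now polarized at 37°.
I₂ = I₁ cos²(97° − 37°) = 0.5 I₀ · cos²(60°) = 0.125 I₀.
Target fraction: 5.02 / 263 mW = 0.01909 of I₀.
Need I₃/I₀ = 0.01909, so cos²(θ − 97°) = 0.01909 / 0.125 = 0.1527.
θ − 97° = arccos(√0.1527) = 67.0°, giving θ ≈ 97 + 67.0 = 164.0°.

θ ≈ 164°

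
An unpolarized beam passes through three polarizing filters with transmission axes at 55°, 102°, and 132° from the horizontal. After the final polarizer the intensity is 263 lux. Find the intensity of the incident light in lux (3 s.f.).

Unpolarized light through the first polarizer → I₁ = ½ I₀, now polarized at 55°.
I₂ = I₁ cos²(102° − 55°) = 0.5 I₀ · cos²(47°) = 0.2326 I₀.
I₃ = I₂ cos²(132° − 102°) = 0.2326 I₀ · cos²(30°) = 0.1744 I₀.
So 263 lux = 0.1744 I₀, giving I₀ = 263/0.1744 = 1508 lux.

I₀ ≈ 1510 lux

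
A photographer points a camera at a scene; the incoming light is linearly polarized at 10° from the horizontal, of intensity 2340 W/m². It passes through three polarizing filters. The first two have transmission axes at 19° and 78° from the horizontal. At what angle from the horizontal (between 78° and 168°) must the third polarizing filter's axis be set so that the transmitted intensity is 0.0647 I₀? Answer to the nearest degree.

By Malus's law, I₁ = I₀ cos²(19° − 10°) = I₀ cos²(9°) = 0.9755 I₀.
I₂ = I₁ cos²(78° − 19°) = 0.9755 I₀ · cos²(59°) = 0.2588 I₀.
Need I₃/I₀ = 0.0647, so cos²(θ − 78°) = 0.0647 / 0.2588 = 0.25.
θ − 78° = arccos(√0.25) = 60.0°, giving θ ≈ 78 + 60.0 = 138.0°.

θ ≈ 138°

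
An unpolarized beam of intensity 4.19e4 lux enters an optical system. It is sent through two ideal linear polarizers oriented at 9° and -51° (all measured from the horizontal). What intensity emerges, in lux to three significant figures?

Unpolarized light through the first polarizer → I₁ = 4.19e4 lux/2 = 2.095e+04 lux, polarized at 9°.
I₂ = I₁ · cos²(60°) = 2.095e+04 · 0.25 = 5238 lux.

I ≈ 5240 lux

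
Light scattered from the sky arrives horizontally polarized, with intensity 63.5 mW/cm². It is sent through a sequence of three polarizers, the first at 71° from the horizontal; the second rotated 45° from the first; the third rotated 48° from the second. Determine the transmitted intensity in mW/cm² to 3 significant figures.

I₁ = 63.5 mW/cm² · cos²(71°) = 6.731 mW/cm².
I₂ = I₁ · cos²(45°) = 6.731 · 0.5 = 3.365 mW/cm².
I₃ = I₂ · cos²(48°) = 3.365 · 0.4477 = 1.507 mW/cm².

I ≈ 1.51 mW/cm²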